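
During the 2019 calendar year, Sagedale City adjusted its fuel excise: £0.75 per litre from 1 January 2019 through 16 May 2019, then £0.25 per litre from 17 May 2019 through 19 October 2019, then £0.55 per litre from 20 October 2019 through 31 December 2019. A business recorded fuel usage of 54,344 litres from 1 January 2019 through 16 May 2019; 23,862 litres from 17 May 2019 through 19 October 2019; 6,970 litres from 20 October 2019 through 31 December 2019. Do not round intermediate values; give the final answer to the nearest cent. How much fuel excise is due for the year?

1 January – 16 May 2019: 54,344 litres at £0.75/litre → £40,758.00
17 May – 19 October 2019: 23,862 litres at £0.25/litre → £5,965.50
20 October – 31 December 2019: 6,970 litres at £0.55/litre → £3,833.50

£50,557.00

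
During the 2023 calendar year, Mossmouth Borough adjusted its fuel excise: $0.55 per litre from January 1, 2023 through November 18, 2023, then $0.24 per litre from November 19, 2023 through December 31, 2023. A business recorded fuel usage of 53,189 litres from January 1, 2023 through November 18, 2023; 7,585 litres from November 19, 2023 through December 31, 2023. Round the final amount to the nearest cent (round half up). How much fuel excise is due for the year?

$31,074.35

January 1 – November 18, 2023: 53,189 litres at $0.55/litre → $29,253.95
November 19 – December 31, 2023: 7,585 litres at $0.24/litre → $1,820.40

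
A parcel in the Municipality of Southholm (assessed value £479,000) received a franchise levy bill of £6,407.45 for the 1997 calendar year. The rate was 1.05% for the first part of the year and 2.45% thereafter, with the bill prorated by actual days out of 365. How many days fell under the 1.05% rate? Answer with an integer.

Let d = days at the first rate; then 365 − d days at the second rate.
£479,000 × [1.05%·d + 2.45%·(365−d)] / 365 = £6,407.45
Solving gives d = 290, so the new rate took effect on October 18, 1997.

290 days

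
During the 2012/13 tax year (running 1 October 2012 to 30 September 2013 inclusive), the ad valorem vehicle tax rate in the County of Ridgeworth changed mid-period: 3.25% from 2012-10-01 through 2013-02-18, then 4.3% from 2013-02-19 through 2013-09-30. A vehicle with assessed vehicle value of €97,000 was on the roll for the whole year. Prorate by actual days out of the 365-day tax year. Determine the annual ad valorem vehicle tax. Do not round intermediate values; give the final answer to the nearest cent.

€3,777.55

2012-10-01 to 2013-02-18: 141 days at 3.25% → €97,000 × 3.25% × 141/365 = €1,217.8151
2013-02-19 to 2013-09-30: 224 days at 4.3% → €97,000 × 4.3% × 224/365 = €2,559.7370
Total = €3,777.5521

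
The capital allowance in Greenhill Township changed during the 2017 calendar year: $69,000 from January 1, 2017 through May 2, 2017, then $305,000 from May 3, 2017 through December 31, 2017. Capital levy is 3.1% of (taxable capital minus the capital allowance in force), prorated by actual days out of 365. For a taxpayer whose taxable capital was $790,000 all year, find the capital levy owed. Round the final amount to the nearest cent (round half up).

January 1 – May 2, 2017: 122 days, exemption $69,000 → ($790,000 − $69,000) × 3.1% × 122/365 = $7,470.7452
May 3 – December 31, 2017: 243 days, exemption $305,000 → ($790,000 − $305,000) × 3.1% × 243/365 = $10,009.6027
Total = $17,480.3479

$17,480.35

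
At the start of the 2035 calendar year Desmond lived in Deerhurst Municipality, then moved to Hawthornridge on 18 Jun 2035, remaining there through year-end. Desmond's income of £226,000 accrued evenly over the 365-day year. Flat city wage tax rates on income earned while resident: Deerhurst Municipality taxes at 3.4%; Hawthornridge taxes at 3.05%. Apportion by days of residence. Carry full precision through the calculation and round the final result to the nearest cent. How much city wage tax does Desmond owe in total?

Deerhurst Municipality, 1 Jan – 17 Jun 2035: 168 days → £226,000 × 3.4% × 168/365 = £3,536.7452
Hawthornridge, 18 Jun – 31 Dec 2035: 197 days → £226,000 × 3.05% × 197/365 = £3,720.3315
Total = £7,257.0767

£7,257.08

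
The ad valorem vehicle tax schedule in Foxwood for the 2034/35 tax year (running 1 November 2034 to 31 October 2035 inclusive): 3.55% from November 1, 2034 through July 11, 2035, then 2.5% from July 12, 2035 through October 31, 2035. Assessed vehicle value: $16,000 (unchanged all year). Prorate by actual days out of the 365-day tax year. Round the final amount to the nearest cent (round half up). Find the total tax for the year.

$516.45

November 1, 2034 – July 11, 2035: 253 days at 3.55% → $16,000 × 3.55% × 253/365 = $393.7096
July 12 – October 31, 2035: 112 days at 2.5% → $16,000 × 2.5% × 112/365 = $122.7397
Total = $516.4493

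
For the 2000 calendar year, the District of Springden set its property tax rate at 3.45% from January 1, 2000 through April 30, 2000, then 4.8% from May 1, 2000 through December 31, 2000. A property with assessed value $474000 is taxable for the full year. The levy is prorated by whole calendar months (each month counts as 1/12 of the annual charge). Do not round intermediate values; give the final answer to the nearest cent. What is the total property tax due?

$20619.00

January 1 – April 30, 2000: 4 months at 3.45% → $474000 × 3.45% × 4/12 = $5451.0000
May 1 – December 31, 2000: 8 months at 4.8% → $474000 × 4.8% × 8/12 = $15168.0000
Total = $20619.0000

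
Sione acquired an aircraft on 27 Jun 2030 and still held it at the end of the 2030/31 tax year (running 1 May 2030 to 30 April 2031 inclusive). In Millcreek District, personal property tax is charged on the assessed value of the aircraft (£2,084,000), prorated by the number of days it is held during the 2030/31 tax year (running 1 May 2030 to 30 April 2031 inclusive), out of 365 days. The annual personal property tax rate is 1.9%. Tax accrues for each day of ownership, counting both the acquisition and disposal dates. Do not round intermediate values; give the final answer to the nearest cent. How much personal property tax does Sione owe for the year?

Days held (27 Jun 2030 – 30 Apr 2031): 308 out of 365
Tax = £2,084,000 × 1.9% × 308/365 = £33,412.5151

£33,412.52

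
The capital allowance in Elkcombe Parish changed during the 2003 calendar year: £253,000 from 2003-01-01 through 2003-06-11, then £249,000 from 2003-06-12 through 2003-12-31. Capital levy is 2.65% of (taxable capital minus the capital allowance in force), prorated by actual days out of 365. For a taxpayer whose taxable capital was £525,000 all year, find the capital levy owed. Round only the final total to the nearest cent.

£7,266.95

2003-01-01 to 2003-06-11: 162 days, exemption £253,000 → (£525,000 − £253,000) × 2.65% × 162/365 = £3,199.1671
2003-06-12 to 2003-12-31: 203 days, exemption £249,000 → (£525,000 − £249,000) × 2.65% × 203/365 = £4,067.7863
Total = £7,266.9534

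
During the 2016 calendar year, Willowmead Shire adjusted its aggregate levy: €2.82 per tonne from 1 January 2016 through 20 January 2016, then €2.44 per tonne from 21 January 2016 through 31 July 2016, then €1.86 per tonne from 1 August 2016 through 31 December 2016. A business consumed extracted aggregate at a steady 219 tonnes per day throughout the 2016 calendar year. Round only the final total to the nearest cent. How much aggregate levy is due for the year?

1 January – 20 January 2016: 20 days × 219 tonnes/day = 4,380 tonnes at €2.82/tonne → €12,351.60
21 January – 31 July 2016: 193 days × 219 tonnes/day = 42,267 tonnes at €2.44/tonne → €103,131.48
1 August – 31 December 2016: 153 days × 219 tonnes/day = 33,507 tonnes at €1.86/tonne → €62,323.02

€177,806.10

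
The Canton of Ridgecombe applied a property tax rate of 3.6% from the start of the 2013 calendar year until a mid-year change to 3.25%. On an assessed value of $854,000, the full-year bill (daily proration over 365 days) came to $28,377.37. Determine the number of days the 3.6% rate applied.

76 days

Let d = days at the first rate; then 365 − d days at the second rate.
$854,000 × [3.6%·d + 3.25%·(365−d)] / 365 = $28,377.37
Solving gives d = 76, so the new rate took effect on 18 March 2013.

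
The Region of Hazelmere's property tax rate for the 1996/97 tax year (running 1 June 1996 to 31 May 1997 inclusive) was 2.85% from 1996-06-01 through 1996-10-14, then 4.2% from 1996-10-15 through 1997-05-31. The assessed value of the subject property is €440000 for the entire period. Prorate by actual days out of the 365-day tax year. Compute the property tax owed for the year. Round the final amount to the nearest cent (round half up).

€16266.74

1996-06-01 to 1996-10-14: 136 days at 2.85% → €440000 × 2.85% × 136/365 = €4672.4384
1996-10-15 to 1997-05-31: 229 days at 4.2% → €440000 × 4.2% × 229/365 = €11594.3014
Total = €16266.7397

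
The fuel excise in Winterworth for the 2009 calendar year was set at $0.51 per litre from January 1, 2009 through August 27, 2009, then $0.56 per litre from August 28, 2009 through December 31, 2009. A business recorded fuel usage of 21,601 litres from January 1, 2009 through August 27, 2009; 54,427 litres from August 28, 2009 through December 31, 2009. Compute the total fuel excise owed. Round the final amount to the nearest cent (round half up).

$41,495.63

January 1 – August 27, 2009: 21,601 litres at $0.51/litre → $11,016.51
August 28 – December 31, 2009: 54,427 litres at $0.56/litre → $30,479.12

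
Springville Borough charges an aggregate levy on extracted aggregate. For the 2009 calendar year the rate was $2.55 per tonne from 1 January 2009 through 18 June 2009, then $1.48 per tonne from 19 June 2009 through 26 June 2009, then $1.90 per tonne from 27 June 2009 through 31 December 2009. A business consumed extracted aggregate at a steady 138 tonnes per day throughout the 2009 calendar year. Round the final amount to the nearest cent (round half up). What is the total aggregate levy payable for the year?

1 January – 18 June 2009: 169 days × 138 tonnes/day = 23,322 tonnes at $2.55/tonne → $59,471.10
19 June – 26 June 2009: 8 days × 138 tonnes/day = 1,104 tonnes at $1.48/tonne → $1,633.92
27 June – 31 December 2009: 188 days × 138 tonnes/day = 25,944 tonnes at $1.90/tonne → $49,293.60

$110,398.62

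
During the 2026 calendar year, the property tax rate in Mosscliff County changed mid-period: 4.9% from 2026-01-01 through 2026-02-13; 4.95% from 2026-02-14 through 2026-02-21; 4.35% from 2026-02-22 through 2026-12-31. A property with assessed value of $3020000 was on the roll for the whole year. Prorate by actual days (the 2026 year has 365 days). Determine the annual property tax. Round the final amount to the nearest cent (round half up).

2026-01-01 to 2026-02-13: 44 days at 4.9% → $3020000 × 4.9% × 44/365 = $17838.6849
2026-02-14 to 2026-02-21: 8 days at 4.95% → $3020000 × 4.95% × 8/365 = $3276.4932
2026-02-22 to 2026-12-31: 313 days at 4.35% → $3020000 × 4.35% × 313/365 = $112654.2740
Total = $133769.4521

$133769.45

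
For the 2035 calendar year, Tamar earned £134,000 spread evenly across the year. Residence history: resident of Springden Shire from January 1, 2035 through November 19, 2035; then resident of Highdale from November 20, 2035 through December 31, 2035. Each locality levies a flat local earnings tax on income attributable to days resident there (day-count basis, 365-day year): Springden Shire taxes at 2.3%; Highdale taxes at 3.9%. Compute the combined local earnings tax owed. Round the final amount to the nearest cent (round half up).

Springden Shire, January 1 – November 19, 2035: 323 days → £134,000 × 2.3% × 323/365 = £2,727.3589
Highdale, November 20 – December 31, 2035: 42 days → £134,000 × 3.9% × 42/365 = £601.3479
Total = £3,328.7068

£3,328.71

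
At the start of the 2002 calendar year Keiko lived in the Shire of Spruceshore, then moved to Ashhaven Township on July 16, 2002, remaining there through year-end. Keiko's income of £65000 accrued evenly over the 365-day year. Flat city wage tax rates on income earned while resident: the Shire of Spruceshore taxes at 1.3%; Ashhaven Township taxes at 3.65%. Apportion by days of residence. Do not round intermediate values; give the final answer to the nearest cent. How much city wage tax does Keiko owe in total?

The Shire of Spruceshore, January 1 – July 15, 2002: 196 days → £65000 × 1.3% × 196/365 = £453.7534
Ashhaven Township, July 16 – December 31, 2002: 169 days → £65000 × 3.65% × 169/365 = £1098.5000
Total = £1552.2534

£1552.25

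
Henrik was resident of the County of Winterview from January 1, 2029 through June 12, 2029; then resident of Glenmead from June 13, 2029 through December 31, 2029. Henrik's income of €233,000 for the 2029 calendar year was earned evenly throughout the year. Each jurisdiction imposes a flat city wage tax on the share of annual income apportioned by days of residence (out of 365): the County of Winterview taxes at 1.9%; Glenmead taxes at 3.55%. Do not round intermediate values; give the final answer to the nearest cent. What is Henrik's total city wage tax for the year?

The County of Winterview, January 1 – June 12, 2029: 163 days → €233,000 × 1.9% × 163/365 = €1,976.9890
Glenmead, June 13 – December 31, 2029: 202 days → €233,000 × 3.55% × 202/365 = €4,577.6521
Total = €6,554.6411

€6,554.64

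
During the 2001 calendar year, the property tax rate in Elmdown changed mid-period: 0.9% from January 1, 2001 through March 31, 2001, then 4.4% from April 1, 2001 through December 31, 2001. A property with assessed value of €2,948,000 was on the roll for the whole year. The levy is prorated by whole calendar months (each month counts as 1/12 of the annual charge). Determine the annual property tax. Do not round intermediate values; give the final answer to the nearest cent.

January 1 – March 31, 2001: 3 months at 0.9% → €2,948,000 × 0.9% × 3/12 = €6,633.0000
April 1 – December 31, 2001: 9 months at 4.4% → €2,948,000 × 4.4% × 9/12 = €97,284.0000
Total = €103,917.0000

€103,917.00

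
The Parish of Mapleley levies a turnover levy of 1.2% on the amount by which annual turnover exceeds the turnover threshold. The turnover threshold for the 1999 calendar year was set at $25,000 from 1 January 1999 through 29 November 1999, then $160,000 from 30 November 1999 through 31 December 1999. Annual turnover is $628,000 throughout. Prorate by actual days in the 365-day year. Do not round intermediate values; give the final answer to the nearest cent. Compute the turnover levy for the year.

1 January – 29 November 1999: 333 days, exemption $25,000 → ($628,000 − $25,000) × 1.2% × 333/365 = $6,601.6110
30 November – 31 December 1999: 32 days, exemption $160,000 → ($628,000 − $160,000) × 1.2% × 32/365 = $492.3616
Total = $7,093.9726

$7,093.97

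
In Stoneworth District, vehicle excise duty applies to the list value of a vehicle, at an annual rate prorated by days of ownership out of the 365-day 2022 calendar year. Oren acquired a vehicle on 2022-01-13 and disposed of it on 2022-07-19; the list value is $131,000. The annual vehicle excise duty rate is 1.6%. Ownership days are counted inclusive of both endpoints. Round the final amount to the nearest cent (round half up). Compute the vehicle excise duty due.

Days held (2022-01-13 to 2022-07-19): 188 out of 365
Tax = $131,000 × 1.6% × 188/365 = $1,079.5836

$1,079.58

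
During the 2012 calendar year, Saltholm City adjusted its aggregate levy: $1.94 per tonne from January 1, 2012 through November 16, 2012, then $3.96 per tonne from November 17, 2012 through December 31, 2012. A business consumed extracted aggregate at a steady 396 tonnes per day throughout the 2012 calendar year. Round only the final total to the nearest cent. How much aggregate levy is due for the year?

$317,172.24

January 1 – November 16, 2012: 321 days × 396 tonnes/day = 127,116 tonnes at $1.94/tonne → $246,605.04
November 17 – December 31, 2012: 45 days × 396 tonnes/day = 17,820 tonnes at $3.96/tonne → $70,567.20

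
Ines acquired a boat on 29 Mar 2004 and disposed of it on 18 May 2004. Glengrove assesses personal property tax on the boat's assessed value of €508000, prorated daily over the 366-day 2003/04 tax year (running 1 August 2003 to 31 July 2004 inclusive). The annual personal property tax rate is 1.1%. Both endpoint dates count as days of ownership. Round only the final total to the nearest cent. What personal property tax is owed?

€778.66

Days held (29 Mar – 18 May 2004): 51 out of 366
Tax = €508000 × 1.1% × 51/366 = €778.6557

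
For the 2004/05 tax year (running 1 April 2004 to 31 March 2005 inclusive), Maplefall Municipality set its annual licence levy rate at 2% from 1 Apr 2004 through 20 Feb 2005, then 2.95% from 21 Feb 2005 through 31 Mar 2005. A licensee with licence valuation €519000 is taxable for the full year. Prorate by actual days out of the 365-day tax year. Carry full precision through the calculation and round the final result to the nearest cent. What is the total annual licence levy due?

1 Apr 2004 – 20 Feb 2005: 326 days at 2% → €519000 × 2% × 326/365 = €9270.9041
21 Feb – 31 Mar 2005: 39 days at 2.95% → €519000 × 2.95% × 39/365 = €1635.9164
Total = €10906.8205

€10906.82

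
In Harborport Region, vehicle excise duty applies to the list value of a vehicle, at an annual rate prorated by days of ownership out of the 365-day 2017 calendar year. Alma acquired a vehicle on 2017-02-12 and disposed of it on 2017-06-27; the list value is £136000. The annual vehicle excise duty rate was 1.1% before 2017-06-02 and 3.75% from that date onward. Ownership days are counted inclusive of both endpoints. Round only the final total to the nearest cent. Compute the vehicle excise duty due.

2017-02-12 to 2017-06-01: 110 days at 1.1% → £136000 × 1.1% × 110/365 = £450.8493
2017-06-02 to 2017-06-27: 26 days at 3.75% → £136000 × 3.75% × 26/365 = £363.2877
Total = £814.1370

£814.14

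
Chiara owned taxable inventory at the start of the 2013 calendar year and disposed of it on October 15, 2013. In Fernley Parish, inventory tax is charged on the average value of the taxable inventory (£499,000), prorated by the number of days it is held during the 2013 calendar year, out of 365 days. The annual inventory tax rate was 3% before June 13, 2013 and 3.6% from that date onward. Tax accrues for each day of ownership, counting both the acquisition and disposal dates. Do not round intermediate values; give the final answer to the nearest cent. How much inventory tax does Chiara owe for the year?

January 1 – June 12, 2013: 163 days at 3% → £499,000 × 3% × 163/365 = £6,685.2329
June 13 – October 15, 2013: 125 days at 3.6% → £499,000 × 3.6% × 125/365 = £6,152.0548
Total = £12,837.2877

£12,837.29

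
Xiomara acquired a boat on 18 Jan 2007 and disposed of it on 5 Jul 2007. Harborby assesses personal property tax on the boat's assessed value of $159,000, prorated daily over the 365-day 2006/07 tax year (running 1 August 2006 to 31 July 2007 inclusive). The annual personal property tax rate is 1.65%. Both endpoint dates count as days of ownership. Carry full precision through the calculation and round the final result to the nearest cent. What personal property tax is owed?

Days held (18 Jan – 5 Jul 2007): 169 out of 365
Tax = $159,000 × 1.65% × 169/365 = $1,214.7164

$1,214.72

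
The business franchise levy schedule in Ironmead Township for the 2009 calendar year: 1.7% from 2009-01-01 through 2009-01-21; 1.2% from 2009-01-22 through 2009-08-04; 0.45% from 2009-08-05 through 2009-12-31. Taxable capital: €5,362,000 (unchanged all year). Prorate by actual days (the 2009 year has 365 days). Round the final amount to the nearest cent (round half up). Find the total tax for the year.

€49,469.96

2009-01-01 to 2009-01-21: 21 days at 1.7% → €5,362,000 × 1.7% × 21/365 = €5,244.4767
2009-01-22 to 2009-08-04: 195 days at 1.2% → €5,362,000 × 1.2% × 195/365 = €34,375.5616
2009-08-05 to 2009-12-31: 149 days at 0.45% → €5,362,000 × 0.45% × 149/365 = €9,849.9205
Total = €49,469.9589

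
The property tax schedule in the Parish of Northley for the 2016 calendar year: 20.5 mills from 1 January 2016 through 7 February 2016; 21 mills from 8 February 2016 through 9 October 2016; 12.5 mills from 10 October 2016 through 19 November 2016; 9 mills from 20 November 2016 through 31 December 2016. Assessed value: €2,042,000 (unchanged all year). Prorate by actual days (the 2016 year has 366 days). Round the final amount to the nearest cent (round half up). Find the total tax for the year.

€38,019.70

1 January – 7 February 2016: 38 days at 20.5 mills → €2,042,000 × 2.05% × 38/366 = €4,346.2240
8 February – 9 October 2016: 245 days at 21 mills → €2,042,000 × 2.1% × 245/366 = €28,705.1639
10 October – 19 November 2016: 41 days at 12.5 mills → €2,042,000 × 1.25% × 41/366 = €2,859.3579
20 November – 31 December 2016: 42 days at 9 mills → €2,042,000 × 0.9% × 42/366 = €2,108.9508
Total = €38,019.6967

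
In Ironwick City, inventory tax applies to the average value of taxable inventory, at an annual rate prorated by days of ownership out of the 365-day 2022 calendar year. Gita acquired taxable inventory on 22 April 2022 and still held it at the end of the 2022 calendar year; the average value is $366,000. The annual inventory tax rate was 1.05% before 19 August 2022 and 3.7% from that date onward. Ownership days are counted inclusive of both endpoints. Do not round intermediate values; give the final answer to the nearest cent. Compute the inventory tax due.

22 April – 18 August 2022: 119 days at 1.05% → $366,000 × 1.05% × 119/365 = $1,252.9233
19 August – 31 December 2022: 135 days at 3.7% → $366,000 × 3.7% × 135/365 = $5,008.6849
Total = $6,261.6082

$6,261.61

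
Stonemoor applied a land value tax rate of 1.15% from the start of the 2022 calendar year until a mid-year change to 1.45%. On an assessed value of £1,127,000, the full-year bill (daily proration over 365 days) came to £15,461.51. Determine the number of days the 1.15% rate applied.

95 days

Let d = days at the first rate; then 365 − d days at the second rate.
£1,127,000 × [1.15%·d + 1.45%·(365−d)] / 365 = £15,461.51
Solving gives d = 95, so the new rate took effect on April 6, 2022.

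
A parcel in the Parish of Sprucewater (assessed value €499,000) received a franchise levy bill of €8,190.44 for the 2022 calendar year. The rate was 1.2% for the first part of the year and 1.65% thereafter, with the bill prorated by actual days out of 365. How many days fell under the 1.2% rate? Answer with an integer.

7 days

Let d = days at the first rate; then 365 − d days at the second rate.
€499,000 × [1.2%·d + 1.65%·(365−d)] / 365 = €8,190.44
Solving gives d = 7, so the new rate took effect on 8 Jan 2022.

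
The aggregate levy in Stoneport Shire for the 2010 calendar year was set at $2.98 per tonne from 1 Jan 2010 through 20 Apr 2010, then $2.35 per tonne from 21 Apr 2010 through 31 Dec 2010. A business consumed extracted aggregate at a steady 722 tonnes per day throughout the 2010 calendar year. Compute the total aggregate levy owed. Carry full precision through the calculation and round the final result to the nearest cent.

$669,330.10

1 Jan – 20 Apr 2010: 110 days × 722 tonnes/day = 79,420 tonnes at $2.98/tonne → $236,671.60
21 Apr – 31 Dec 2010: 255 days × 722 tonnes/day = 184,110 tonnes at $2.35/tonne → $432,658.50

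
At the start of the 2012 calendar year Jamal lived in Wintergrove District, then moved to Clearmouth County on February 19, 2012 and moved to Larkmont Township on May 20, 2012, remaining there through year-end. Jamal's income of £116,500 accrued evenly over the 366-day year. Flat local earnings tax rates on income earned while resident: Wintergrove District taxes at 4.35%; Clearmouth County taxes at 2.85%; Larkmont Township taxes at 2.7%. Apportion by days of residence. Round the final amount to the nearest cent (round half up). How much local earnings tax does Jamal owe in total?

Wintergrove District, January 1 – February 18, 2012: 49 days → £116,500 × 4.35% × 49/366 = £678.4693
Clearmouth County, February 19 – May 19, 2012: 91 days → £116,500 × 2.85% × 91/366 = £825.5266
Larkmont Township, May 20 – December 31, 2012: 226 days → £116,500 × 2.7% × 226/366 = £1,942.3033
Total = £3,446.2992

£3,446.30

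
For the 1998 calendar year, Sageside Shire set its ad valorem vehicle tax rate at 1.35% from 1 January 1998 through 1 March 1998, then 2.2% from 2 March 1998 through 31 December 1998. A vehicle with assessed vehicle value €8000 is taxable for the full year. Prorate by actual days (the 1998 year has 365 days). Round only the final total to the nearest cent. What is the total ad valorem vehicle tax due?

1 January – 1 March 1998: 60 days at 1.35% → €8000 × 1.35% × 60/365 = €17.7534
2 March – 31 December 1998: 305 days at 2.2% → €8000 × 2.2% × 305/365 = €147.0685
Total = €164.8219

€164.82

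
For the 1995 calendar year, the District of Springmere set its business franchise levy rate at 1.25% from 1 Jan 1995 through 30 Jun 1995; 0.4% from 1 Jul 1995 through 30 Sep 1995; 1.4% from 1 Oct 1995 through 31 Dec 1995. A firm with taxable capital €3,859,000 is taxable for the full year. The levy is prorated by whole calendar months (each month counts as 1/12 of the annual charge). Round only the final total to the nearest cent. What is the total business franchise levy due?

1 Jan – 30 Jun 1995: 6 months at 1.25% → €3,859,000 × 1.25% × 6/12 = €24,118.7500
1 Jul – 30 Sep 1995: 3 months at 0.4% → €3,859,000 × 0.4% × 3/12 = €3,859.0000
1 Oct – 31 Dec 1995: 3 months at 1.4% → €3,859,000 × 1.4% × 3/12 = €13,506.5000
Total = €41,484.2500

€41,484.25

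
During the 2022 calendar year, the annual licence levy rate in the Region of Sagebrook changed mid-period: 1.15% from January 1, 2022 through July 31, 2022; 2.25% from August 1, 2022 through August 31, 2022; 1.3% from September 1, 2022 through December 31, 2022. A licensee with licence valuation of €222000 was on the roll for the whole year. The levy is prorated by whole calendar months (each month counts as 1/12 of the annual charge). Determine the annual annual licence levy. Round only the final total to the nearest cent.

€2867.50

January 1 – July 31, 2022: 7 months at 1.15% → €222000 × 1.15% × 7/12 = €1489.2500
August 1 – August 31, 2022: 1 month at 2.25% → €222000 × 2.25% × 1/12 = €416.2500
September 1 – December 31, 2022: 4 months at 1.3% → €222000 × 1.3% × 4/12 = €962.0000
Total = €2867.5000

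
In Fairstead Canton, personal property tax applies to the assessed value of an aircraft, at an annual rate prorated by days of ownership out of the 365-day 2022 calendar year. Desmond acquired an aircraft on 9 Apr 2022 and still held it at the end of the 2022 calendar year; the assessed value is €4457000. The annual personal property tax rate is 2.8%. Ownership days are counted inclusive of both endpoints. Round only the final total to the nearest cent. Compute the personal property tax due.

€91289.13

Days held (9 Apr – 31 Dec 2022): 267 out of 365
Tax = €4457000 × 2.8% × 267/365 = €91289.1288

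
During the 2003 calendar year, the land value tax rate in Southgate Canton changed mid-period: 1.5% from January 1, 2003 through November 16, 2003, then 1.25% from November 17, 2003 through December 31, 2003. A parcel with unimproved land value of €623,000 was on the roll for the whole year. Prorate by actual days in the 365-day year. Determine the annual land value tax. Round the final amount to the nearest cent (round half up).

January 1 – November 16, 2003: 320 days at 1.5% → €623,000 × 1.5% × 320/365 = €8,192.8767
November 17 – December 31, 2003: 45 days at 1.25% → €623,000 × 1.25% × 45/365 = €960.1027
Total = €9,152.9795

€9,152.98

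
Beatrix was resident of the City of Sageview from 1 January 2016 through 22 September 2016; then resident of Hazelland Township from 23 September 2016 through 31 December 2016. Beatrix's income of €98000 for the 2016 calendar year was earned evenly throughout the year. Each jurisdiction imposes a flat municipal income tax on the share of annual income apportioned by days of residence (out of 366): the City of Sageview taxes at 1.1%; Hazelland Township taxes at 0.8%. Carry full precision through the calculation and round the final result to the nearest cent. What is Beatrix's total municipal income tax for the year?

The City of Sageview, 1 January – 22 September 2016: 266 days → €98000 × 1.1% × 266/366 = €783.4645
Hazelland Township, 23 September – 31 December 2016: 100 days → €98000 × 0.8% × 100/366 = €214.2077
Total = €997.6721

€997.67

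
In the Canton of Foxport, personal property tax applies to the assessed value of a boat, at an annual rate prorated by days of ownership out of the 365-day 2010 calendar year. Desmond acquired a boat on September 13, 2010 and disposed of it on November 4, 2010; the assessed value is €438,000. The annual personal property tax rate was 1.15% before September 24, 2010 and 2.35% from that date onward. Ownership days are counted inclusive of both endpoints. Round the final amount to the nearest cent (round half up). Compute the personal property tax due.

€1,336.20

September 13 – September 23, 2010: 11 days at 1.15% → €438,000 × 1.15% × 11/365 = €151.8000
September 24 – November 4, 2010: 42 days at 2.35% → €438,000 × 2.35% × 42/365 = €1,184.4000
Total = €1,336.2000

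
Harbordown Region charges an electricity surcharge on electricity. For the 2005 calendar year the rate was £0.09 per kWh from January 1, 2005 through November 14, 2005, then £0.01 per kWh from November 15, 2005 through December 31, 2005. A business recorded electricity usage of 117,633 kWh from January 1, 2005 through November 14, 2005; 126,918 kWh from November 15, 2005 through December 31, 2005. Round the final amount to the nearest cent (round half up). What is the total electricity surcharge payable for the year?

£11,856.15

January 1 – November 14, 2005: 117,633 kWh at £0.09/kWh → £10,586.97
November 15 – December 31, 2005: 126,918 kWh at £0.01/kWh → £1,269.18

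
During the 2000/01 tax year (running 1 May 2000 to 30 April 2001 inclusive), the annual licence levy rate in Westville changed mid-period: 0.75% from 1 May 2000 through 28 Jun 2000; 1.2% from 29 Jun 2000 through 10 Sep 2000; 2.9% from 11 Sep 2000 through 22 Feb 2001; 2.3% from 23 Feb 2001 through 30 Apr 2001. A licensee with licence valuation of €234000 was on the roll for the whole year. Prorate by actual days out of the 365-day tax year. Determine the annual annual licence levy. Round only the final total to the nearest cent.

1 May – 28 Jun 2000: 59 days at 0.75% → €234000 × 0.75% × 59/365 = €283.6849
29 Jun – 10 Sep 2000: 74 days at 1.2% → €234000 × 1.2% × 74/365 = €569.2932
11 Sep 2000 – 22 Feb 2001: 165 days at 2.9% → €234000 × 2.9% × 165/365 = €3067.6438
23 Feb – 30 Apr 2001: 67 days at 2.3% → €234000 × 2.3% × 67/365 = €987.9288
Total = €4908.5507

€4908.55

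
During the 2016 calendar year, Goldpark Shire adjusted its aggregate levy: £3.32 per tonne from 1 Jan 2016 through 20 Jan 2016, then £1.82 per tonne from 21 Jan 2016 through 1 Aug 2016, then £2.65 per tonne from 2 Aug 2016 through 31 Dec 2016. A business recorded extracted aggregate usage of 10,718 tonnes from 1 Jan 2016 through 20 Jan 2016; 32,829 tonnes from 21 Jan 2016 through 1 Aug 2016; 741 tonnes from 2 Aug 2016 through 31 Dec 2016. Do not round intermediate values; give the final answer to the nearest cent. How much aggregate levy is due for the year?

£97296.19

1 Jan – 20 Jan 2016: 10,718 tonnes at £3.32/tonne → £35583.76
21 Jan – 1 Aug 2016: 32,829 tonnes at £1.82/tonne → £59748.78
2 Aug – 31 Dec 2016: 741 tonnes at £2.65/tonne → £1963.65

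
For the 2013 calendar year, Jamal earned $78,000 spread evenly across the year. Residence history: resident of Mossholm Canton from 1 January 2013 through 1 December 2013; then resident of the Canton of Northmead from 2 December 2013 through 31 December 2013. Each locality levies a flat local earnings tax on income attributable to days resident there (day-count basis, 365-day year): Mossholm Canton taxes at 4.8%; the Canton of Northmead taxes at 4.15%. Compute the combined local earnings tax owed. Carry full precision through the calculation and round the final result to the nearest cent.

Mossholm Canton, 1 January – 1 December 2013: 335 days → $78,000 × 4.8% × 335/365 = $3,436.2740
The Canton of Northmead, 2 December – 31 December 2013: 30 days → $78,000 × 4.15% × 30/365 = $266.0548
Total = $3,702.3288

$3,702.33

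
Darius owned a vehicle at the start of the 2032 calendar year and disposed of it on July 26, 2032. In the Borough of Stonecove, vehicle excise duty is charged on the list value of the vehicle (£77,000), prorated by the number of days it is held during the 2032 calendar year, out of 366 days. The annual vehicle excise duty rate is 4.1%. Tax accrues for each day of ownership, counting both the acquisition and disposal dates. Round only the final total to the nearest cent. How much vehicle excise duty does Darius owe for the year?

£1,794.14

Days held (January 1 – July 26, 2032): 208 out of 366
Tax = £77,000 × 4.1% × 208/366 = £1,794.1421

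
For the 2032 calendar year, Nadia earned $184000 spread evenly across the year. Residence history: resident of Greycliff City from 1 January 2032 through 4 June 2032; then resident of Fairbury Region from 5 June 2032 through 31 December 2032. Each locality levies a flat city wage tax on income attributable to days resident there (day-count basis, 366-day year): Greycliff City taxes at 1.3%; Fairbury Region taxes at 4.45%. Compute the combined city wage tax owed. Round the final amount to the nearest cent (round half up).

Greycliff City, 1 January – 4 June 2032: 156 days → $184000 × 1.3% × 156/366 = $1019.5410
Fairbury Region, 5 June – 31 December 2032: 210 days → $184000 × 4.45% × 210/366 = $4698.0328
Total = $5717.5738

$5717.57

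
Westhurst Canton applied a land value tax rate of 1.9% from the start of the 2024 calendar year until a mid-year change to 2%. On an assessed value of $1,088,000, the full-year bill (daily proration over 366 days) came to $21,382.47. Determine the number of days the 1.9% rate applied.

127 days

Let d = days at the first rate; then 366 − d days at the second rate.
$1,088,000 × [1.9%·d + 2%·(366−d)] / 366 = $21,382.47
Solving gives d = 127, so the new rate took effect on 7 May 2024.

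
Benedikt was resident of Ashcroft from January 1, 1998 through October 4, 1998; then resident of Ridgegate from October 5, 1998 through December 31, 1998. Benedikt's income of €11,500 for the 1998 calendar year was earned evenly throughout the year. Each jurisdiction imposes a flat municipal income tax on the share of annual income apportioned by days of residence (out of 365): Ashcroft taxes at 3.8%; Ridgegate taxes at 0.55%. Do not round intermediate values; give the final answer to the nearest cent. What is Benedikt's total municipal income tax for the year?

€346.89

Ashcroft, January 1 – October 4, 1998: 277 days → €11,500 × 3.8% × 277/365 = €331.6411
Ridgegate, October 5 – December 31, 1998: 88 days → €11,500 × 0.55% × 88/365 = €15.2493
Total = €346.8904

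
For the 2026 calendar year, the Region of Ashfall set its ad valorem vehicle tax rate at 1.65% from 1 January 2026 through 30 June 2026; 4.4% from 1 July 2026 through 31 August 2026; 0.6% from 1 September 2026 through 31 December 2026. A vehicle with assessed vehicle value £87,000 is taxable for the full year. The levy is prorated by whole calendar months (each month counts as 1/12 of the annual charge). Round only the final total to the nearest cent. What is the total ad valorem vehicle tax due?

1 January – 30 June 2026: 6 months at 1.65% → £87,000 × 1.65% × 6/12 = £717.7500
1 July – 31 August 2026: 2 months at 4.4% → £87,000 × 4.4% × 2/12 = £638.0000
1 September – 31 December 2026: 4 months at 0.6% → £87,000 × 0.6% × 4/12 = £174.0000
Total = £1,529.7500

£1,529.75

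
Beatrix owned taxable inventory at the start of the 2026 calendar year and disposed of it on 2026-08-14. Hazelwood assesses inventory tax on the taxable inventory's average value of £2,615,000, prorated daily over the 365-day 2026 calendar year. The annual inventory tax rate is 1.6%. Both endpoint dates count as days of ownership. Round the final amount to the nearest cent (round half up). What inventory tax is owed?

£25,906.41

Days held (2026-01-01 to 2026-08-14): 226 out of 365
Tax = £2,615,000 × 1.6% × 226/365 = £25,906.4110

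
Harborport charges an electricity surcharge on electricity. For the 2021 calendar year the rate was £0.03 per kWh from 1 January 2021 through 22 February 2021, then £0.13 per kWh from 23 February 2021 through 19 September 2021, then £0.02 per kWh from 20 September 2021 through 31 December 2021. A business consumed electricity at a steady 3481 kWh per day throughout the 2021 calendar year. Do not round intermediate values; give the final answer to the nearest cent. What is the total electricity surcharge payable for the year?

1 January – 22 February 2021: 53 days × 3481 kWh/day = 184,493 kWh at £0.03/kWh → £5534.79
23 February – 19 September 2021: 209 days × 3481 kWh/day = 727,529 kWh at £0.13/kWh → £94578.77
20 September – 31 December 2021: 103 days × 3481 kWh/day = 358,543 kWh at £0.02/kWh → £7170.86

£107284.42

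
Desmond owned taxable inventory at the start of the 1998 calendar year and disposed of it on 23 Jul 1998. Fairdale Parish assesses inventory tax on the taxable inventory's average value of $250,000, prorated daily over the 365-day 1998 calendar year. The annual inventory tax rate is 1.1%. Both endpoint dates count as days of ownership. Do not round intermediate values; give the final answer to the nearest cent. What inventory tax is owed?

Days held (1 Jan – 23 Jul 1998): 204 out of 365
Tax = $250,000 × 1.1% × 204/365 = $1,536.9863

$1,536.99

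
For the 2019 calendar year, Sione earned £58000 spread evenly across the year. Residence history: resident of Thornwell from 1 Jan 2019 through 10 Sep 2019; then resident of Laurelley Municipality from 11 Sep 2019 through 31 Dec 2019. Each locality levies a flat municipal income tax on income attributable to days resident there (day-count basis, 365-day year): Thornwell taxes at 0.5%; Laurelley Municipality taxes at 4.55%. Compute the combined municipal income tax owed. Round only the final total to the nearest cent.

Thornwell, 1 Jan – 10 Sep 2019: 253 days → £58000 × 0.5% × 253/365 = £201.0137
Laurelley Municipality, 11 Sep – 31 Dec 2019: 112 days → £58000 × 4.55% × 112/365 = £809.7753
Total = £1010.7890

£1010.79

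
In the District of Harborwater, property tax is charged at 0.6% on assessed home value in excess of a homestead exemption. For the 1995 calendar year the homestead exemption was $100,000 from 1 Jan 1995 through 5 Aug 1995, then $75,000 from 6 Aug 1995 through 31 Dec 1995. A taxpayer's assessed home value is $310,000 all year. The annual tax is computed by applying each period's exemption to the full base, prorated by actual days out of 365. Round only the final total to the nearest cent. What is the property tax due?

1 Jan – 5 Aug 1995: 217 days, exemption $100,000 → ($310,000 − $100,000) × 0.6% × 217/365 = $749.0959
6 Aug – 31 Dec 1995: 148 days, exemption $75,000 → ($310,000 − $75,000) × 0.6% × 148/365 = $571.7260
Total = $1,320.8219

$1,320.82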